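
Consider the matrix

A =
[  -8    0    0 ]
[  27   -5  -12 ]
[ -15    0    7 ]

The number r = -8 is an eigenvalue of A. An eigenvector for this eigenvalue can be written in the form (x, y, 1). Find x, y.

We need (A + 8I)v = 0.
A + 8I = [[0, 0, 0], [27, 3, -12], [-15, 0, 15]].
Row 1: (0)·x + (0)·y + (0)·1 = 0
Row 2: (27)·x + (3)·y + (-12)·1 = 0
Row 3: (-15)·x + (0)·y + (15)·1 = 0
Solving gives x = 1, y = -5.
Check: A·(1, -5, 1) = (-8, 40, -8) = -8·(1, -5, 1).

1, -5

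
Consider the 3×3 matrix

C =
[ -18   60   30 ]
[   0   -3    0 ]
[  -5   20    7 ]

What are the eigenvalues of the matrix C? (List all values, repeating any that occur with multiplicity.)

-8, -3, -3

Compute the characteristic polynomial p(r) = det(rI - C).
Expanding the 3×3 determinant: p(r) = r^3 + 14r^2 + 57r + 72.
Since p(-3) = 0, r = -3 is a root.
Factor out (r + 3): p(r) = (r + 3)·(r^2 + 11r + 24).
The quadratic factors as (r + 8)·(r + 3).
Eigenvalues: -8, -3, -3.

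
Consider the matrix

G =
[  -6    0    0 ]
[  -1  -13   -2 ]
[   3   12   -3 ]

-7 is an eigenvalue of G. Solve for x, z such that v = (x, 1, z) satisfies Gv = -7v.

We need (G + 7I)v = 0.
G + 7I = [[1, 0, 0], [-1, -6, -2], [3, 12, 4]].
Row 1: (1)·x + (0)·1 + (0)·z = 0
Row 2: (-1)·x + (-6)·1 + (-2)·z = 0
Row 3: (3)·x + (12)·1 + (4)·z = 0
Solving gives x = 0, z = -3.
Check: G·(0, 1, -3) = (0, -7, 21) = -7·(0, 1, -3).

0, -3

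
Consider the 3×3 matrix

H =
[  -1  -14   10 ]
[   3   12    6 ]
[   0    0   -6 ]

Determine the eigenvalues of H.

-6, 5, 6

Set up det(tI - H) = 0.
Expanding the 3×3 determinant: p(t) = t^3 - 5t^2 - 36t + 180.
Try t = 5: p(5) = 0, so 5 is a root.
Dividing by (t - 5) leaves t^2 - 36.
The quadratic factors as (t + 6)·(t - 6).
Eigenvalues: -6, 5, 6.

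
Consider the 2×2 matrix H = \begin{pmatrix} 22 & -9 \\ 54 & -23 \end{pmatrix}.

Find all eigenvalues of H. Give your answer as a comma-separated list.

det(H - λI) = (22 - λ)(-23 - λ) - (-9)·(54) = λ^2 + λ - 20.
This factors as (λ + 5)·(λ - 4) = 0.
Eigenvalues: -5, 4.

-5, 4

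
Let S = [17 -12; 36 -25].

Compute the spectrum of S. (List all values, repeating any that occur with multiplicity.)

-7, -1

det(S - λI) = (17 - λ)(-25 - λ) - (-12)·(36) = λ^2 + 8λ + 7.
This factors as (λ + 7)·(λ + 1) = 0.
Eigenvalues: -7, -1.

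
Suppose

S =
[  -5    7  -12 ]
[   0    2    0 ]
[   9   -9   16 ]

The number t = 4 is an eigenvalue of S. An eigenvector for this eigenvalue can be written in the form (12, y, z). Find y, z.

0, -9

We need (S - 4I)v = 0.
S - 4I = [[-9, 7, -12], [0, -2, 0], [9, -9, 12]].
Row 1: (-9)·12 + (7)·y + (-12)·z = 0
Row 2: (0)·12 + (-2)·y + (0)·z = 0
Row 3: (9)·12 + (-9)·y + (12)·z = 0
Solving gives y = 0, z = -9.
Check: S·(12, 0, -9) = (48, 0, -36) = 4·(12, 0, -9).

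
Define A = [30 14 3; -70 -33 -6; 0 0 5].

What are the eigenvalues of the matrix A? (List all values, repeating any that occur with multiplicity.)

The characteristic polynomial is p(t) = det(tI - A).
Cofactor expansion gives p(t) = t^3 - 2t^2 - 25t + 50.
Since p(2) = 0, t = 2 is a root.
Factor out (t - 2): p(t) = (t - 2)·(t^2 - 25).
The quadratic factors as (t + 5)·(t - 5).
Eigenvalues: -5, 2, 5.

-5, 2, 5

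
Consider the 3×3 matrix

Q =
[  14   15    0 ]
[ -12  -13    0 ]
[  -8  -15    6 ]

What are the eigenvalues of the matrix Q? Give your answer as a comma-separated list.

-1, 2, 6

The characteristic polynomial is p(s) = det(sI - Q).
Expanding along the first row, p(s) = s^3 - 7s^2 + 4s + 12.
Try s = 6: p(6) = 0, so 6 is a root.
Factor out (s - 6): p(s) = (s - 6)·(s^2 - s - 2).
The quadratic factors as (s + 1)·(s - 2).
Eigenvalues: -1, 2, 6.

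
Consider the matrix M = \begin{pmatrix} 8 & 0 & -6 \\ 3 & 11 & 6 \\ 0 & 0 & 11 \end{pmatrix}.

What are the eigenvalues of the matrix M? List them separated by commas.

Compute the characteristic polynomial p(μ) = det(μI - M).
Cofactor expansion gives p(μ) = μ^3 - 30μ^2 + 297μ - 968.
Try μ = 8: p(8) = 0, so 8 is a root.
Dividing by (μ - 8) leaves μ^2 - 22μ + 121.
The quadratic factor is (μ - 11)^2.
Eigenvalues: 8, 11, 11.

8, 11, 11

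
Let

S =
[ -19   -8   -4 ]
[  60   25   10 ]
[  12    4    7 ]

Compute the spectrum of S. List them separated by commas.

Compute the characteristic polynomial p(t) = det(tI - S).
Cofactor expansion gives p(t) = t^3 - 13t^2 + 55t - 75.
Since p(5) = 0, t = 5 is a root.
Factor out (t - 5): p(t) = (t - 5)·(t^2 - 8t + 15).
The quadratic factors as (t - 3)·(t - 5).
Eigenvalues: 3, 5, 5.

3, 5, 5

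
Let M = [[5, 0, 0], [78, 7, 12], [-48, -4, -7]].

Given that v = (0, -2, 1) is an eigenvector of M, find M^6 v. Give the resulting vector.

(0, -2, 1)

First find the eigenvalue: Mv = (0, -2, 1) = 1·(0, -2, 1), so λ = 1.
Then M^6 v = λ^6·v = 1^6·(0, -2, 1) = 1·(0, -2, 1) = (0, -2, 1).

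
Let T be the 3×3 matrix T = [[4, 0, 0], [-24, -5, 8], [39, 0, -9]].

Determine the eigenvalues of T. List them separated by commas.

-9, -5, 4

Set up det(λI - T) = 0.
Expanding along the first row, p(λ) = λ^3 + 10λ^2 - 11λ - 180.
Since p(4) = 0, λ = 4 is a root.
Factor out (λ - 4): p(λ) = (λ - 4)·(λ^2 + 14λ + 45).
The quadratic factors as (λ + 9)·(λ + 5).
Eigenvalues: -9, -5, 4.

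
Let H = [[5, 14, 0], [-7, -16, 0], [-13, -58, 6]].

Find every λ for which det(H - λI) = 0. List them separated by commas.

-9, -2, 6

Compute the characteristic polynomial p(lambda) = det(lambda·I - H).
Expanding along the first row, p(lambda) = lambda^3 + 5·lambda^2 - 48·lambda - 108.
Rational-root test: lambda = 6 gives p(6) = 0.
Factor out (lambda - 6): p(lambda) = (lambda - 6)·(lambda^2 + 11·lambda + 18).
The quadratic factors as (lambda + 9)·(lambda + 2).
Eigenvalues: -9, -2, 6.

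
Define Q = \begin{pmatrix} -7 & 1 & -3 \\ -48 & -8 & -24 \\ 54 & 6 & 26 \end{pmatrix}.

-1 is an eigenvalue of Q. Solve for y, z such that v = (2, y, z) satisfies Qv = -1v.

We need (Q + 1I)v = 0.
Q + 1I = [[-6, 1, -3], [-48, -7, -24], [54, 6, 27]].
Row 1: (-6)·2 + (1)·y + (-3)·z = 0
Row 2: (-48)·2 + (-7)·y + (-24)·z = 0
Row 3: (54)·2 + (6)·y + (27)·z = 0
Solving gives y = 0, z = -4.
Check: Q·(2, 0, -4) = (-2, 0, 4) = -1·(2, 0, -4).

0, -4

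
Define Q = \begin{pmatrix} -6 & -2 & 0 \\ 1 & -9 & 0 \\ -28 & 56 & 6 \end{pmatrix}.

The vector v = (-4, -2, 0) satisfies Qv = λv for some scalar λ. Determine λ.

Compute Qv: Q·(-4, -2, 0) = (28, 14, 0).
Since Qv = λv, compare component 1: 28 = λ·-4, so λ = -7.

-7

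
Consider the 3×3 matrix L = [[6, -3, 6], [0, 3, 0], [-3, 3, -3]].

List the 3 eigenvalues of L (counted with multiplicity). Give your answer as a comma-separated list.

0, 3, 3

Compute the characteristic polynomial p(lambda) = det(lambda·I - L).
Cofactor expansion gives p(lambda) = lambda^3 - 6·lambda^2 + 9·lambda.
Rational-root test: lambda = 0 gives p(0) = 0.
Factor out lambda: p(lambda) = lambda·(lambda^2 - 6·lambda + 9).
The quadratic factor is (lambda - 3)^2.
Eigenvalues: 0, 3, 3.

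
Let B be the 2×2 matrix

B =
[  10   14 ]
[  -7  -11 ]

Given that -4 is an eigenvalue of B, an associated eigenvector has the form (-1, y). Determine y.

We need (B + 4I)v = 0.
B + 4I = [[14, 14], [-7, -7]].
Row 1: (14)·-1 + (14)·y = 0
Row 2: (-7)·-1 + (-7)·y = 0
Solving gives y = 1.
Check: B·(-1, 1) = (4, -4) = -4·(-1, 1).

1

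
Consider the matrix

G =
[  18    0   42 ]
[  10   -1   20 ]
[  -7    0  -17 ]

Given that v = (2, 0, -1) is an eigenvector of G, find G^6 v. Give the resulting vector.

(1458, 0, -729)

First find the eigenvalue: Gv = (-6, 0, 3) = -3·(2, 0, -1), so λ = -3.
Then G^6 v = λ^6·v = (-3)^6·(2, 0, -1) = 729·(2, 0, -1) = (1458, 0, -729).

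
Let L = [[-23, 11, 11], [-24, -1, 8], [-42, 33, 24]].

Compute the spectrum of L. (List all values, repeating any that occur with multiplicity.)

-9, -1, 10

Set up det(λI - L) = 0.
Expanding along the first row, p(λ) = λ^3 - 91λ - 90.
Since p(-1) = 0, λ = -1 is a root.
Dividing by (λ + 1) leaves λ^2 - λ - 90.
The quadratic factors as (λ + 9)·(λ - 10).
Eigenvalues: -9, -1, 10.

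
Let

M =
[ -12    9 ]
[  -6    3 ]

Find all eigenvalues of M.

-6, -3

det(M - sI) = (-12 - s)(3 - s) - (9)·(-6) = s^2 + 9s + 18.
This factors as (s + 6)·(s + 3) = 0.
Eigenvalues: -6, -3.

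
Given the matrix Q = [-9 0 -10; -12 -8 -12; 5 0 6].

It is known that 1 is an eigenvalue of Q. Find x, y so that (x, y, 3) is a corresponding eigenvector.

-3, 0

We need (Q - 1I)v = 0.
Q - 1I = [[-10, 0, -10], [-12, -9, -12], [5, 0, 5]].
Row 1: (-10)·x + (0)·y + (-10)·3 = 0
Row 2: (-12)·x + (-9)·y + (-12)·3 = 0
Row 3: (5)·x + (0)·y + (5)·3 = 0
Solving gives x = -3, y = 0.
Check: Q·(-3, 0, 3) = (-3, 0, 3) = 1·(-3, 0, 3).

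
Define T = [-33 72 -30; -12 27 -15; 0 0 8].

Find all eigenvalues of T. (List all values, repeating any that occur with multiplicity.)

-9, 3, 8

Set up det(λI - T) = 0.
Expanding the 3×3 determinant: p(λ) = λ^3 - 2λ^2 - 75λ + 216.
Rational-root test: λ = 3 gives p(3) = 0.
Dividing by (λ - 3) leaves λ^2 + λ - 72.
The quadratic factors as (λ + 9)·(λ - 8).
Eigenvalues: -9, 3, 8.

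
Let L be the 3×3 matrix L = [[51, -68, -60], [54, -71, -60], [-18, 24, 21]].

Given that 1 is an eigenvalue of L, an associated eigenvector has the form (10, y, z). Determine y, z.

We need (L - 1I)v = 0.
L - 1I = [[50, -68, -60], [54, -72, -60], [-18, 24, 20]].
Row 1: (50)·10 + (-68)·y + (-60)·z = 0
Row 2: (54)·10 + (-72)·y + (-60)·z = 0
Row 3: (-18)·10 + (24)·y + (20)·z = 0
Solving gives y = 10, z = -3.
Check: L·(10, 10, -3) = (10, 10, -3) = 1·(10, 10, -3).

10, -3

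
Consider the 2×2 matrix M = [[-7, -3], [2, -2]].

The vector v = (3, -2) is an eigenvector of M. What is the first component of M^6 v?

First find the eigenvalue: Mv = (-15, 10) = -5·(3, -2), so λ = -5.
Then M^6 v = λ^6·v = (-5)^6·(3, -2) = 15625·(3, -2) = (46875, -31250).

46875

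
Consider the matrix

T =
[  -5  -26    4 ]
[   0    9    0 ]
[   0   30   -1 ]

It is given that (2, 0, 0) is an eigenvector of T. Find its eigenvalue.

-5

Compute Tv: T·(2, 0, 0) = (-10, 0, 0).
Since Tv = λv, compare component 1: -10 = λ·2, so λ = -5.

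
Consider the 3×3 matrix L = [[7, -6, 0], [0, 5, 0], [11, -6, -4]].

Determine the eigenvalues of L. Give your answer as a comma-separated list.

-4, 5, 7

Compute the characteristic polynomial p(λ) = det(λI - L).
Expanding along the first row, p(λ) = λ^3 - 8λ^2 - 13λ + 140.
Rational-root test: λ = -4 gives p(-4) = 0.
Factor out (λ + 4): p(λ) = (λ + 4)·(λ^2 - 12λ + 35).
The quadratic factors as (λ - 5)·(λ - 7).
Eigenvalues: -4, 5, 7.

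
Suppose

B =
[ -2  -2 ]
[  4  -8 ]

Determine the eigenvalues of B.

det(B - tI) = (-2 - t)(-8 - t) - (-2)·(4) = t^2 + 10t + 24.
This factors as (t + 6)·(t + 4) = 0.
Eigenvalues: -6, -4.

-6, -4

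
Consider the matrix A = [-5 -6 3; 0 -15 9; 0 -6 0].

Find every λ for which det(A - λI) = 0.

Compute the characteristic polynomial p(λ) = det(λI - A).
Expanding along the first row, p(λ) = λ^3 + 20λ^2 + 129λ + 270.
Rational-root test: λ = -9 gives p(-9) = 0.
Dividing by (λ + 9) leaves λ^2 + 11λ + 30.
The quadratic factors as (λ + 6)·(λ + 5).
Eigenvalues: -9, -6, -5.

-9, -6, -5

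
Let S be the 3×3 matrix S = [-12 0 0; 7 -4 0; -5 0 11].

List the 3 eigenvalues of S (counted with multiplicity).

-12, -4, 11

S is lower triangular, so its eigenvalues are the diagonal entries.
Diagonal: -12, -4, 11.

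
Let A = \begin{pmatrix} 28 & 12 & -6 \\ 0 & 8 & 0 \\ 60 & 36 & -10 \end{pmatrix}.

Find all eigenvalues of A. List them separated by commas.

8, 8, 10

Set up det(tI - A) = 0.
Expanding the 3×3 determinant: p(t) = t^3 - 26t^2 + 224t - 640.
Try t = 8: p(8) = 0, so 8 is a root.
Dividing by (t - 8) leaves t^2 - 18t + 80.
The quadratic factors as (t - 8)·(t - 10).
Eigenvalues: 8, 8, 10.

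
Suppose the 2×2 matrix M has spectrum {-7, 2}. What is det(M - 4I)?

22

If M has eigenvalues -7, 2, then M - 4I has eigenvalues -11, -2.
det(M - 4I) = (-11) · (-2) = 22.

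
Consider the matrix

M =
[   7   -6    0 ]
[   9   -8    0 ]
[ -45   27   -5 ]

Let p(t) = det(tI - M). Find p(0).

-10

p(0) = det(0·I − M) = det(−M) = (−1)^3·det(M).
det(M) = 10, so p(0) = -10.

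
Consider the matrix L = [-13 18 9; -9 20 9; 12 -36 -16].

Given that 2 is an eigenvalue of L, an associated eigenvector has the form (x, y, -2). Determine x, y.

0, 1

We need (L - 2I)v = 0.
L - 2I = [[-15, 18, 9], [-9, 18, 9], [12, -36, -18]].
Row 1: (-15)·x + (18)·y + (9)·-2 = 0
Row 2: (-9)·x + (18)·y + (9)·-2 = 0
Row 3: (12)·x + (-36)·y + (-18)·-2 = 0
Solving gives x = 0, y = 1.
Check: L·(0, 1, -2) = (0, 2, -4) = 2·(0, 1, -2).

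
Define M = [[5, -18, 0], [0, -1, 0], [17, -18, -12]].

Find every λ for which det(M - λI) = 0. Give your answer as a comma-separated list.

-12, -1, 5

Compute the characteristic polynomial p(lambda) = det(lambda·I - M).
Expanding the 3×3 determinant: p(lambda) = lambda^3 + 8·lambda^2 - 53·lambda - 60.
Since p(-1) = 0, lambda = -1 is a root.
Factor out (lambda + 1): p(lambda) = (lambda + 1)·(lambda^2 + 7·lambda - 60).
The quadratic factors as (lambda + 12)·(lambda - 5).
Eigenvalues: -12, -1, 5.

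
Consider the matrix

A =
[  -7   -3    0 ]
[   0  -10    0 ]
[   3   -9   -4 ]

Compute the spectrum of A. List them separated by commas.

Compute the characteristic polynomial p(r) = det(rI - A).
Expanding along the first row, p(r) = r^3 + 21r^2 + 138r + 280.
Rational-root test: r = -7 gives p(-7) = 0.
Factor out (r + 7): p(r) = (r + 7)·(r^2 + 14r + 40).
The quadratic factors as (r + 10)·(r + 4).
Eigenvalues: -10, -7, -4.

-10, -7, -4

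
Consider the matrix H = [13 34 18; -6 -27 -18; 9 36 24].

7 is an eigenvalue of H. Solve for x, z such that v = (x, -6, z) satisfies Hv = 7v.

7, 9

We need (H - 7I)v = 0.
H - 7I = [[6, 34, 18], [-6, -34, -18], [9, 36, 17]].
Row 1: (6)·x + (34)·-6 + (18)·z = 0
Row 2: (-6)·x + (-34)·-6 + (-18)·z = 0
Row 3: (9)·x + (36)·-6 + (17)·z = 0
Solving gives x = 7, z = 9.
Check: H·(7, -6, 9) = (49, -42, 63) = 7·(7, -6, 9).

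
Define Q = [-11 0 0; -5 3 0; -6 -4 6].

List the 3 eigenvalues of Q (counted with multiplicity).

Q is lower triangular, so its eigenvalues are the diagonal entries.
Diagonal: -11, 3, 6.

-11, 3, 6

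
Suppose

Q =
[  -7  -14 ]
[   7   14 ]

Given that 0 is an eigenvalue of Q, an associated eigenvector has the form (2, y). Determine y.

We need (Q)v = 0.
Q = [[-7, -14], [7, 14]].
Row 1: (-7)·2 + (-14)·y = 0
Row 2: (7)·2 + (14)·y = 0
Solving gives y = -1.
Check: Q·(2, -1) = (0, 0) = 0·(2, -1).

-1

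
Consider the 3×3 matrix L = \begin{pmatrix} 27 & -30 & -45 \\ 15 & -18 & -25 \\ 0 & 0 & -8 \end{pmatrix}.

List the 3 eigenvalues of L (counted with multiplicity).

-8, -3, 12

Set up det(μI - L) = 0.
Cofactor expansion gives p(μ) = μ^3 - μ^2 - 108μ - 288.
Since p(12) = 0, μ = 12 is a root.
Factor out (μ - 12): p(μ) = (μ - 12)·(μ^2 + 11μ + 24).
The quadratic factors as (μ + 8)·(μ + 3).
Eigenvalues: -8, -3, 12.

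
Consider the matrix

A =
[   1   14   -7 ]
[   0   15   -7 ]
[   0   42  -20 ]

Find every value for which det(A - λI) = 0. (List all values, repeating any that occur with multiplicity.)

-6, 1, 1

The characteristic polynomial is p(s) = det(sI - A).
Expanding along the first row, p(s) = s^3 + 4s^2 - 11s + 6.
Rational-root test: s = -6 gives p(-6) = 0.
Factor out (s + 6): p(s) = (s + 6)·(s^2 - 2s + 1).
The quadratic factor is (s - 1)^2.
Eigenvalues: -6, 1, 1.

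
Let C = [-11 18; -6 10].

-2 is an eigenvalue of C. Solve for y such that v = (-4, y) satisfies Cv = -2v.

We need (C + 2I)v = 0.
C + 2I = [[-9, 18], [-6, 12]].
Row 1: (-9)·-4 + (18)·y = 0
Row 2: (-6)·-4 + (12)·y = 0
Solving gives y = -2.
Check: C·(-4, -2) = (8, 4) = -2·(-4, -2).

-2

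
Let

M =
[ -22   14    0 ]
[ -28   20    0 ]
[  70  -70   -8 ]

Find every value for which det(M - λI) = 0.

-8, -8, 6

Compute the characteristic polynomial p(μ) = det(μI - M).
Expanding the 3×3 determinant: p(μ) = μ^3 + 10μ^2 - 32μ - 384.
Try μ = 6: p(6) = 0, so 6 is a root.
Factor out (μ - 6): p(μ) = (μ - 6)·(μ^2 + 16μ + 64).
The quadratic factor is (μ + 8)^2.
Eigenvalues: -8, -8, 6.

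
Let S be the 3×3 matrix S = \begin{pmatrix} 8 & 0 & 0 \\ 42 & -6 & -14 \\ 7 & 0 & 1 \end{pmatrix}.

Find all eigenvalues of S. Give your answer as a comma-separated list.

-6, 1, 8

The characteristic polynomial is p(λ) = det(λI - S).
Cofactor expansion gives p(λ) = λ^3 - 3λ^2 - 46λ + 48.
Try λ = 1: p(1) = 0, so 1 is a root.
Factor out (λ - 1): p(λ) = (λ - 1)·(λ^2 - 2λ - 48).
The quadratic factors as (λ + 6)·(λ - 8).
Eigenvalues: -6, 1, 8.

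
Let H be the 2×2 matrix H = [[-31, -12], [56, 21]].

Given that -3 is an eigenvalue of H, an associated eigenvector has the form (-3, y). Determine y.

We need (H + 3I)v = 0.
H + 3I = [[-28, -12], [56, 24]].
Row 1: (-28)·-3 + (-12)·y = 0
Row 2: (56)·-3 + (24)·y = 0
Solving gives y = 7.
Check: H·(-3, 7) = (9, -21) = -3·(-3, 7).

7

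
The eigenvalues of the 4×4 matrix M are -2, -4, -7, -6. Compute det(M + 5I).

6

If M has eigenvalues -2, -4, -7, -6, then M + 5I has eigenvalues 3, 1, -2, -1.
det(M + 5I) = (3) · (1) · (-2) · (-1) = 6.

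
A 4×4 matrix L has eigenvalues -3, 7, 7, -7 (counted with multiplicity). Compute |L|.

det(L) is the product of the eigenvalues: (-3) · (7) · (7) · (-7) = 1029.

1029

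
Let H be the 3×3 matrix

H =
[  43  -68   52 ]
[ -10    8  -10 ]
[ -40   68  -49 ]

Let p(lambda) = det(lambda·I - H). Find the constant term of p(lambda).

216

p(lambda) = lambda^3 - 2·lambda^2 - 75·lambda + 216.
The constant term is 216.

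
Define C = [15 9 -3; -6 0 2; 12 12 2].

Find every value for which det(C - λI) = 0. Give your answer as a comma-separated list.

The characteristic polynomial is p(s) = det(sI - C).
Cofactor expansion gives p(s) = s^3 - 17s^2 + 96s - 180.
Try s = 5: p(5) = 0, so 5 is a root.
Factor out (s - 5): p(s) = (s - 5)·(s^2 - 12s + 36).
The quadratic factor is (s - 6)^2.
Eigenvalues: 5, 6, 6.

5, 6, 6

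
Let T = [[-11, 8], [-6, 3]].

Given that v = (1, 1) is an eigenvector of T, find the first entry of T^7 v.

First find the eigenvalue: Tv = (-3, -3) = -3·(1, 1), so λ = -3.
Then T^7 v = λ^7·v = (-3)^7·(1, 1) = -2187·(1, 1) = (-2187, -2187).

-2187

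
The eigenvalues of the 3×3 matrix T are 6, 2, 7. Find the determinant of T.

det(T) is the product of the eigenvalues: (6) · (2) · (7) = 84.

84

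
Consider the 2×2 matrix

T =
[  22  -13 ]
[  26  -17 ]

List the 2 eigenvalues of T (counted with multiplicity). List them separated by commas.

det(T - μI) = (22 - μ)(-17 - μ) - (-13)·(26) = μ^2 - 5μ - 36.
This factors as (μ + 4)·(μ - 9) = 0.
Eigenvalues: -4, 9.

-4, 9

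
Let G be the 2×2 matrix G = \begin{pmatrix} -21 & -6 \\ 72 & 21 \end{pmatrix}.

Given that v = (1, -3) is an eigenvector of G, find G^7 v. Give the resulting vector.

First find the eigenvalue: Gv = (-3, 9) = -3·(1, -3), so λ = -3.
Then G^7 v = λ^7·v = (-3)^7·(1, -3) = -2187·(1, -3) = (-2187, 6561).

(-2187, 6561)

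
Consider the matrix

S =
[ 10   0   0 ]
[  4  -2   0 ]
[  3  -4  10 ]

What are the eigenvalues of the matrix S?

S is lower triangular, so its eigenvalues are the diagonal entries.
Diagonal: 10, -2, 10.

-2, 10, 10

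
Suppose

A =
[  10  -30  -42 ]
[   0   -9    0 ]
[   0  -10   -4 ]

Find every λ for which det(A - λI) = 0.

-9, -4, 10

The characteristic polynomial is p(s) = det(sI - A).
Expanding along the first row, p(s) = s^3 + 3s^2 - 94s - 360.
Try s = -9: p(-9) = 0, so -9 is a root.
Dividing by (s + 9) leaves s^2 - 6s - 40.
The quadratic factors as (s + 4)·(s - 10).
Eigenvalues: -9, -4, 10.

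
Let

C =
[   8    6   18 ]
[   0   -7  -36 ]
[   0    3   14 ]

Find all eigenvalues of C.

Set up det(tI - C) = 0.
Cofactor expansion gives p(t) = t^3 - 15t^2 + 66t - 80.
Rational-root test: t = 5 gives p(5) = 0.
Factor out (t - 5): p(t) = (t - 5)·(t^2 - 10t + 16).
The quadratic factors as (t - 2)·(t - 8).
Eigenvalues: 2, 5, 8.

2, 5, 8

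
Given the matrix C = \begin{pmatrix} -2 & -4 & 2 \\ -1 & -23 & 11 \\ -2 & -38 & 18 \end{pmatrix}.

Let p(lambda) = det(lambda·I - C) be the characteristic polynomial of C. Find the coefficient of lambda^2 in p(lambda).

The coefficient of lambda^2 of det(lambda·I - C) is −trace(C).
trace(C) = (-2) + (-23) + (18) = -7, so the coefficient is 7.

7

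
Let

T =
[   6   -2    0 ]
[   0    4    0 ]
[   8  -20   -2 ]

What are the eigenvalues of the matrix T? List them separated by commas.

-2, 4, 6

Set up det(λI - T) = 0.
Expanding the 3×3 determinant: p(λ) = λ^3 - 8λ^2 + 4λ + 48.
Since p(-2) = 0, λ = -2 is a root.
Dividing by (λ + 2) leaves λ^2 - 10λ + 24.
The quadratic factors as (λ - 4)·(λ - 6).
Eigenvalues: -2, 4, 6.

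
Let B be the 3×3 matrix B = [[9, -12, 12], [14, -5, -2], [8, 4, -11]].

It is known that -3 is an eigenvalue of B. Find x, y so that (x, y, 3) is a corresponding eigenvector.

We need (B + 3I)v = 0.
B + 3I = [[12, -12, 12], [14, -2, -2], [8, 4, -8]].
Row 1: (12)·x + (-12)·y + (12)·3 = 0
Row 2: (14)·x + (-2)·y + (-2)·3 = 0
Row 3: (8)·x + (4)·y + (-8)·3 = 0
Solving gives x = 1, y = 4.
Check: B·(1, 4, 3) = (-3, -12, -9) = -3·(1, 4, 3).

1, 4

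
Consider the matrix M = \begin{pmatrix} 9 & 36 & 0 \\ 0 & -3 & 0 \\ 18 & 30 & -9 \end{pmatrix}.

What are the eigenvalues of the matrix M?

-9, -3, 9

Compute the characteristic polynomial p(lambda) = det(lambda·I - M).
Cofactor expansion gives p(lambda) = lambda^3 + 3·lambda^2 - 81·lambda - 243.
Try lambda = 9: p(9) = 0, so 9 is a root.
Dividing by (lambda - 9) leaves lambda^2 + 12·lambda + 27.
The quadratic factors as (lambda + 9)·(lambda + 3).
Eigenvalues: -9, -3, 9.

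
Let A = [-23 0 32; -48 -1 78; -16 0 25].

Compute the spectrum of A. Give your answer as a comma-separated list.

-7, -1, 9

The characteristic polynomial is p(λ) = det(λI - A).
Expanding the 3×3 determinant: p(λ) = λ^3 - λ^2 - 65λ - 63.
Try λ = -1: p(-1) = 0, so -1 is a root.
Dividing by (λ + 1) leaves λ^2 - 2λ - 63.
The quadratic factors as (λ + 7)·(λ - 9).
Eigenvalues: -7, -1, 9.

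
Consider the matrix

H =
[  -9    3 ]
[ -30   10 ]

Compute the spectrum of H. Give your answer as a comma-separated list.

0, 1

det(H - sI) = (-9 - s)(10 - s) - (3)·(-30) = s^2 - s.
This factors as s·(s - 1) = 0.
Eigenvalues: 0, 1.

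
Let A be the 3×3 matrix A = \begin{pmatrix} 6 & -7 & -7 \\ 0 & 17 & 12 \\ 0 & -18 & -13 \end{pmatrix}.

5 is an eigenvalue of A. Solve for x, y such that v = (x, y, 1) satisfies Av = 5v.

0, -1

We need (A - 5I)v = 0.
A - 5I = [[1, -7, -7], [0, 12, 12], [0, -18, -18]].
Row 1: (1)·x + (-7)·y + (-7)·1 = 0
Row 2: (0)·x + (12)·y + (12)·1 = 0
Row 3: (0)·x + (-18)·y + (-18)·1 = 0
Solving gives x = 0, y = -1.
Check: A·(0, -1, 1) = (0, -5, 5) = 5·(0, -1, 1).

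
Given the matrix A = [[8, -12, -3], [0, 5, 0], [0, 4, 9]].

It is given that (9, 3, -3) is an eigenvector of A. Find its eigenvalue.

Compute Av: A·(9, 3, -3) = (45, 15, -15).
Since Av = λv, compare component 1: 45 = λ·9, so λ = 5.

5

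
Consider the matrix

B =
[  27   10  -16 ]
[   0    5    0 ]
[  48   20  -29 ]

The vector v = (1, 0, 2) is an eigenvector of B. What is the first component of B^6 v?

15625

First find the eigenvalue: Bv = (-5, 0, -10) = -5·(1, 0, 2), so λ = -5.
Then B^6 v = λ^6·v = (-5)^6·(1, 0, 2) = 15625·(1, 0, 2) = (15625, 0, 31250).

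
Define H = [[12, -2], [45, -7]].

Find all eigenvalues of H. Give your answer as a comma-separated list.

det(H - sI) = (12 - s)(-7 - s) - (-2)·(45) = s^2 - 5s + 6.
This factors as (s - 2)·(s - 3) = 0.
Eigenvalues: 2, 3.

2, 3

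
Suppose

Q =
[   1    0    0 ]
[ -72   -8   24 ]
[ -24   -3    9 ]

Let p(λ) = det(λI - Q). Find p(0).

p(0) = det(0·I − Q) = det(−Q) = (−1)^3·det(Q).
det(Q) = 0, so p(0) = 0.

0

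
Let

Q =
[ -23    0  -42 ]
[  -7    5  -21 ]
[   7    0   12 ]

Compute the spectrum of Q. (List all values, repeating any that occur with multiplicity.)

The characteristic polynomial is p(r) = det(rI - Q).
Cofactor expansion gives p(r) = r^3 + 6r^2 - 37r - 90.
Since p(-2) = 0, r = -2 is a root.
Factor out (r + 2): p(r) = (r + 2)·(r^2 + 4r - 45).
The quadratic factors as (r + 9)·(r - 5).
Eigenvalues: -9, -2, 5.

-9, -2, 5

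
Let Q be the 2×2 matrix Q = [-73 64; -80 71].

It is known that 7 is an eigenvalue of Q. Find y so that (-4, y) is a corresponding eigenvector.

We need (Q - 7I)v = 0.
Q - 7I = [[-80, 64], [-80, 64]].
Row 1: (-80)·-4 + (64)·y = 0
Row 2: (-80)·-4 + (64)·y = 0
Solving gives y = -5.
Check: Q·(-4, -5) = (-28, -35) = 7·(-4, -5).

-5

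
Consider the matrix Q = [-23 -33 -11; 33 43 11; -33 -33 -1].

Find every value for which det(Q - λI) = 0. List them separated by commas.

-1, 10, 10

Set up det(lambda·I - Q) = 0.
Cofactor expansion gives p(lambda) = lambda^3 - 19·lambda^2 + 80·lambda + 100.
Try lambda = -1: p(-1) = 0, so -1 is a root.
Factor out (lambda + 1): p(lambda) = (lambda + 1)·(lambda^2 - 20·lambda + 100).
The quadratic factor is (lambda - 10)^2.
Eigenvalues: -1, 10, 10.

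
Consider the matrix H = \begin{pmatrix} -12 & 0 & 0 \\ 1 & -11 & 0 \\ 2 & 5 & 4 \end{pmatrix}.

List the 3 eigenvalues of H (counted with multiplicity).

H is lower triangular, so its eigenvalues are the diagonal entries.
Diagonal: -12, -11, 4.

-12, -11, 4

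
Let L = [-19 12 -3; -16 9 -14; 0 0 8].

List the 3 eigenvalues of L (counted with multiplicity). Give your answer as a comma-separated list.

-7, -3, 8

The characteristic polynomial is p(λ) = det(λI - L).
Cofactor expansion gives p(λ) = λ^3 + 2λ^2 - 59λ - 168.
Try λ = -7: p(-7) = 0, so -7 is a root.
Factor out (λ + 7): p(λ) = (λ + 7)·(λ^2 - 5λ - 24).
The quadratic factors as (λ + 3)·(λ - 8).
Eigenvalues: -7, -3, 8.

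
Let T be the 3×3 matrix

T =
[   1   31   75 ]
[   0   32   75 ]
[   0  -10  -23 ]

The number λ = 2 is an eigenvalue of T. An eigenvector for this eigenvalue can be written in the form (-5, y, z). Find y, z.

We need (T - 2I)v = 0.
T - 2I = [[-1, 31, 75], [0, 30, 75], [0, -10, -25]].
Row 1: (-1)·-5 + (31)·y + (75)·z = 0
Row 2: (0)·-5 + (30)·y + (75)·z = 0
Row 3: (0)·-5 + (-10)·y + (-25)·z = 0
Solving gives y = -5, z = 2.
Check: T·(-5, -5, 2) = (-10, -10, 4) = 2·(-5, -5, 2).

-5, 2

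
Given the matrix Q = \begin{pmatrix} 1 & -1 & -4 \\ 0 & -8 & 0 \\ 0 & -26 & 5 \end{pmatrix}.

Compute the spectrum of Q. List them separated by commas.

Compute the characteristic polynomial p(s) = det(sI - Q).
Expanding the 3×3 determinant: p(s) = s^3 + 2s^2 - 43s + 40.
Rational-root test: s = -8 gives p(-8) = 0.
Dividing by (s + 8) leaves s^2 - 6s + 5.
The quadratic factors as (s - 1)·(s - 5).
Eigenvalues: -8, 1, 5.

-8, 1, 5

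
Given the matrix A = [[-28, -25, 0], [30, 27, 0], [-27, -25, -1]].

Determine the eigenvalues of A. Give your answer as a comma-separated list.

The characteristic polynomial is p(λ) = det(λI - A).
Expanding the 3×3 determinant: p(λ) = λ^3 + 2λ^2 - 5λ - 6.
Try λ = -3: p(-3) = 0, so -3 is a root.
Factor out (λ + 3): p(λ) = (λ + 3)·(λ^2 - λ - 2).
The quadratic factors as (λ + 1)·(λ - 2).
Eigenvalues: -3, -1, 2.

-3, -1, 2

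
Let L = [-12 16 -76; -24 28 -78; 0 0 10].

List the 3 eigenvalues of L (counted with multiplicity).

4, 10, 12

Set up det(λI - L) = 0.
Cofactor expansion gives p(λ) = λ^3 - 26λ^2 + 208λ - 480.
Since p(4) = 0, λ = 4 is a root.
Factor out (λ - 4): p(λ) = (λ - 4)·(λ^2 - 22λ + 120).
The quadratic factors as (λ - 10)·(λ - 12).
Eigenvalues: 4, 10, 12.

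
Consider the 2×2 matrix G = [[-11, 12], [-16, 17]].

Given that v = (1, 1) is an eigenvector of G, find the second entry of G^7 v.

First find the eigenvalue: Gv = (1, 1) = 1·(1, 1), so λ = 1.
Then G^7 v = λ^7·v = 1^7·(1, 1) = 1·(1, 1) = (1, 1).

1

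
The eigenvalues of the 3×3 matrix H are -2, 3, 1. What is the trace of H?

2

trace(H) is the sum of the eigenvalues: (-2) + (3) + (1) = 2.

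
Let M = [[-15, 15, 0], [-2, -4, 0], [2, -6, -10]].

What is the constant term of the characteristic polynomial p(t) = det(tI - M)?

900

p(0) = det(0·I − M) = det(−M) = (−1)^3·det(M).
det(M) = -900, so p(0) = 900.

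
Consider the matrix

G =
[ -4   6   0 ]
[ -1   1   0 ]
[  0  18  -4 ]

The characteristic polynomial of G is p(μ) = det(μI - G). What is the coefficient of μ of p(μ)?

14

p(μ) = μ^3 + 7μ^2 + 14μ + 8.
The coefficient of μ is 14.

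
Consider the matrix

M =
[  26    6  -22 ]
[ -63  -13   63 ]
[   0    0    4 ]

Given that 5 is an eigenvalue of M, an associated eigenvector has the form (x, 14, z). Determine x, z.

-4, 0

We need (M - 5I)v = 0.
M - 5I = [[21, 6, -22], [-63, -18, 63], [0, 0, -1]].
Row 1: (21)·x + (6)·14 + (-22)·z = 0
Row 2: (-63)·x + (-18)·14 + (63)·z = 0
Row 3: (0)·x + (0)·14 + (-1)·z = 0
Solving gives x = -4, z = 0.
Check: M·(-4, 14, 0) = (-20, 70, 0) = 5·(-4, 14, 0).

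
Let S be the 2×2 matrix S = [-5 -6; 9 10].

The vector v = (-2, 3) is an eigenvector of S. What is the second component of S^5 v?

3072

First find the eigenvalue: Sv = (-8, 12) = 4·(-2, 3), so λ = 4.
Then S^5 v = λ^5·v = 4^5·(-2, 3) = 1024·(-2, 3) = (-2048, 3072).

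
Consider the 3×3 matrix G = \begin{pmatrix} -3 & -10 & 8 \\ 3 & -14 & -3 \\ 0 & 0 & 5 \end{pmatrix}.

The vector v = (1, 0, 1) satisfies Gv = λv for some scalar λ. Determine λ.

Compute Gv: G·(1, 0, 1) = (5, 0, 5).
Since Gv = λv, compare component 1: 5 = λ·1, so λ = 5.

5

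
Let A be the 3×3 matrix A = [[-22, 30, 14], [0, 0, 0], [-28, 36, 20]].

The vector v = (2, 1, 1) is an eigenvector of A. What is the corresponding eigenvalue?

0

Compute Av: A·(2, 1, 1) = (0, 0, 0).
Since Av = λv, compare component 1: 0 = λ·2, so λ = 0.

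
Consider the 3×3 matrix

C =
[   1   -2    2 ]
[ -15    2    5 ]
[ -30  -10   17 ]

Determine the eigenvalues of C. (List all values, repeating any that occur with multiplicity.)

6, 7, 7

Set up det(λI - C) = 0.
Expanding the 3×3 determinant: p(λ) = λ^3 - 20λ^2 + 133λ - 294.
Rational-root test: λ = 6 gives p(6) = 0.
Factor out (λ - 6): p(λ) = (λ - 6)·(λ^2 - 14λ + 49).
The quadratic factor is (λ - 7)^2.
Eigenvalues: 6, 7, 7.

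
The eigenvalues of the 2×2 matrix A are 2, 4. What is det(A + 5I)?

If A has eigenvalues 2, 4, then A + 5I has eigenvalues 7, 9.
det(A + 5I) = (7) · (9) = 63.

63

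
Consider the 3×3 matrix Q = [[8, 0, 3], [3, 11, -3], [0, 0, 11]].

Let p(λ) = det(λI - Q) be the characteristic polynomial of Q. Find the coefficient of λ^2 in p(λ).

-30

The coefficient of λ^2 of det(λI - Q) is −trace(Q).
trace(Q) = (8) + (11) + (11) = 30, so the coefficient is -30.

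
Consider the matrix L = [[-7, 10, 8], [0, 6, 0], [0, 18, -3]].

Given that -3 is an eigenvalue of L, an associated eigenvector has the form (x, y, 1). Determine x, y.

We need (L + 3I)v = 0.
L + 3I = [[-4, 10, 8], [0, 9, 0], [0, 18, 0]].
Row 1: (-4)·x + (10)·y + (8)·1 = 0
Row 2: (0)·x + (9)·y + (0)·1 = 0
Row 3: (0)·x + (18)·y + (0)·1 = 0
Solving gives x = 2, y = 0.
Check: L·(2, 0, 1) = (-6, 0, -3) = -3·(2, 0, 1).

2, 0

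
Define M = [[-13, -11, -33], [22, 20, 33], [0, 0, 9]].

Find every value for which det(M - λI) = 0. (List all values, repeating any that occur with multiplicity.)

-2, 9, 9

Compute the characteristic polynomial p(r) = det(rI - M).
Cofactor expansion gives p(r) = r^3 - 16r^2 + 45r + 162.
Try r = -2: p(-2) = 0, so -2 is a root.
Factor out (r + 2): p(r) = (r + 2)·(r^2 - 18r + 81).
The quadratic factor is (r - 9)^2.
Eigenvalues: -2, 9, 9.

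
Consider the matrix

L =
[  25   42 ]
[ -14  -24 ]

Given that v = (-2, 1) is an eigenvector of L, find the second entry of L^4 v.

First find the eigenvalue: Lv = (-8, 4) = 4·(-2, 1), so λ = 4.
Then L^4 v = λ^4·v = 4^4·(-2, 1) = 256·(-2, 1) = (-512, 256).

256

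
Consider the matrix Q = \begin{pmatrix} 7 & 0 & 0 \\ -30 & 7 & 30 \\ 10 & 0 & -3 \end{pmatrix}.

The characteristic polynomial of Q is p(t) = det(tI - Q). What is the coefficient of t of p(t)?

7

p(t) = t^3 - 11t^2 + 7t + 147.
The coefficient of t is 7.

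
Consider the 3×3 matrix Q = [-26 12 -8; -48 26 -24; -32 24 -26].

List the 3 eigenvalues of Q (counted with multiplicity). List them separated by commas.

-10, -10, -6

Compute the characteristic polynomial p(r) = det(rI - Q).
Expanding along the first row, p(r) = r^3 + 26r^2 + 220r + 600.
Try r = -6: p(-6) = 0, so -6 is a root.
Factor out (r + 6): p(r) = (r + 6)·(r^2 + 20r + 100).
The quadratic factor is (r + 10)^2.
Eigenvalues: -10, -10, -6.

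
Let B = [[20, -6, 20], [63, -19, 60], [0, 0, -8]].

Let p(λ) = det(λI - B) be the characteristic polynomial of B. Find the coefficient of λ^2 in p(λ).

The coefficient of λ^2 of det(λI - B) is −trace(B).
trace(B) = (20) + (-19) + (-8) = -7, so the coefficient is 7.

7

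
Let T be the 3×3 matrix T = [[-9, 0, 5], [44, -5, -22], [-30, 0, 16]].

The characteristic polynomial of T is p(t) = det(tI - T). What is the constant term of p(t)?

30

p(t) = t^3 - 2t^2 - 29t + 30.
The constant term is 30.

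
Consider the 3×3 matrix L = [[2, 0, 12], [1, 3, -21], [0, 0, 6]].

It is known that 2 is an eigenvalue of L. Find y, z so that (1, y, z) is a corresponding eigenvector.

We need (L - 2I)v = 0.
L - 2I = [[0, 0, 12], [1, 1, -21], [0, 0, 4]].
Row 1: (0)·1 + (0)·y + (12)·z = 0
Row 2: (1)·1 + (1)·y + (-21)·z = 0
Row 3: (0)·1 + (0)·y + (4)·z = 0
Solving gives y = -1, z = 0.
Check: L·(1, -1, 0) = (2, -2, 0) = 2·(1, -1, 0).

-1, 0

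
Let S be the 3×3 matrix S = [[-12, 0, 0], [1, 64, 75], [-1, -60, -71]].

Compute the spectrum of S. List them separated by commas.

-12, -11, 4

The characteristic polynomial is p(μ) = det(μI - S).
Cofactor expansion gives p(μ) = μ^3 + 19μ^2 + 40μ - 528.
Try μ = 4: p(4) = 0, so 4 is a root.
Dividing by (μ - 4) leaves μ^2 + 23μ + 132.
The quadratic factors as (μ + 12)·(μ + 11).
Eigenvalues: -12, -11, 4.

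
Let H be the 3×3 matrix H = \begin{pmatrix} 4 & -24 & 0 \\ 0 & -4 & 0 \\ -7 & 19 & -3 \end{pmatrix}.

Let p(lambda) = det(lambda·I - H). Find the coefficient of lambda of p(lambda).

-16

p(lambda) = lambda^3 + 3·lambda^2 - 16·lambda - 48.
The coefficient of lambda is -16.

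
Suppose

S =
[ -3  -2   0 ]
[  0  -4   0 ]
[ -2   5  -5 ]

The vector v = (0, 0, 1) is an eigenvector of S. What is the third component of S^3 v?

First find the eigenvalue: Sv = (0, 0, -5) = -5·(0, 0, 1), so λ = -5.
Then S^3 v = λ^3·v = (-5)^3·(0, 0, 1) = -125·(0, 0, 1) = (0, 0, -125).

-125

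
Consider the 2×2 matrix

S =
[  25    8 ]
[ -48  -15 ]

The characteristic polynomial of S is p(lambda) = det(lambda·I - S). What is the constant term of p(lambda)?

9

p(lambda) = lambda^2 - 10·lambda + 9.
The constant term is 9.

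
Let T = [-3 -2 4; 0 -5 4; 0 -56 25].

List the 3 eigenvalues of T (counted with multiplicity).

Compute the characteristic polynomial p(μ) = det(μI - T).
Expanding the 3×3 determinant: p(μ) = μ^3 - 17μ^2 + 39μ + 297.
Rational-root test: μ = 9 gives p(9) = 0.
Dividing by (μ - 9) leaves μ^2 - 8μ - 33.
The quadratic factors as (μ + 3)·(μ - 11).
Eigenvalues: -3, 9, 11.

-3, 9, 11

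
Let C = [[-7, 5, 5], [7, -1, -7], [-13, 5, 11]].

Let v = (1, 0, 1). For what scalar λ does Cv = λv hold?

-2

Compute Cv: C·(1, 0, 1) = (-2, 0, -2).
Since Cv = λv, compare component 1: -2 = λ·1, so λ = -2.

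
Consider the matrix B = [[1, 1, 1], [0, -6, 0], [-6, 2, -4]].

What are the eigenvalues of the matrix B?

The characteristic polynomial is p(λ) = det(λI - B).
Cofactor expansion gives p(λ) = λ^3 + 9λ^2 + 20λ + 12.
Rational-root test: λ = -1 gives p(-1) = 0.
Dividing by (λ + 1) leaves λ^2 + 8λ + 12.
The quadratic factors as (λ + 6)·(λ + 2).
Eigenvalues: -6, -2, -1.

-6, -2, -1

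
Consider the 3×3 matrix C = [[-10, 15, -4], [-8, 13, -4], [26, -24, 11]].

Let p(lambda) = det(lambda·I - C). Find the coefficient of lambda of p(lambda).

31

p(lambda) = lambda^3 - 14·lambda^2 + 31·lambda + 126.
The coefficient of lambda is 31.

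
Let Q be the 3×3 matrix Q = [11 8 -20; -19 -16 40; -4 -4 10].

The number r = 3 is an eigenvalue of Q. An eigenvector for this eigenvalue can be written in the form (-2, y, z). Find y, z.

2, 0

We need (Q - 3I)v = 0.
Q - 3I = [[8, 8, -20], [-19, -19, 40], [-4, -4, 7]].
Row 1: (8)·-2 + (8)·y + (-20)·z = 0
Row 2: (-19)·-2 + (-19)·y + (40)·z = 0
Row 3: (-4)·-2 + (-4)·y + (7)·z = 0
Solving gives y = 2, z = 0.
Check: Q·(-2, 2, 0) = (-6, 6, 0) = 3·(-2, 2, 0).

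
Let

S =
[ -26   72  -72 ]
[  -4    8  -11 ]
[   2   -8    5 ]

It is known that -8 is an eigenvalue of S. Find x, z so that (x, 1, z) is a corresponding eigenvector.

4, 0

We need (S + 8I)v = 0.
S + 8I = [[-18, 72, -72], [-4, 16, -11], [2, -8, 13]].
Row 1: (-18)·x + (72)·1 + (-72)·z = 0
Row 2: (-4)·x + (16)·1 + (-11)·z = 0
Row 3: (2)·x + (-8)·1 + (13)·z = 0
Solving gives x = 4, z = 0.
Check: S·(4, 1, 0) = (-32, -8, 0) = -8·(4, 1, 0).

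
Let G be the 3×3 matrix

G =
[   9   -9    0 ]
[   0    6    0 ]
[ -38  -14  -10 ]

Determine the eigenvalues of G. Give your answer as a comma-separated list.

-10, 6, 9

Compute the characteristic polynomial p(λ) = det(λI - G).
Expanding along the first row, p(λ) = λ^3 - 5λ^2 - 96λ + 540.
Rational-root test: λ = 6 gives p(6) = 0.
Factor out (λ - 6): p(λ) = (λ - 6)·(λ^2 + λ - 90).
The quadratic factors as (λ + 10)·(λ - 9).
Eigenvalues: -10, 6, 9.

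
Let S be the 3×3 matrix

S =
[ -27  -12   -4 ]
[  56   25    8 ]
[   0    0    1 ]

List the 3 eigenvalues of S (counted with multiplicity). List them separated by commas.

Compute the characteristic polynomial p(λ) = det(λI - S).
Cofactor expansion gives p(λ) = λ^3 + λ^2 - 5λ + 3.
Since p(1) = 0, λ = 1 is a root.
Factor out (λ - 1): p(λ) = (λ - 1)·(λ^2 + 2λ - 3).
The quadratic factors as (λ + 3)·(λ - 1).
Eigenvalues: -3, 1, 1.

-3, 1, 1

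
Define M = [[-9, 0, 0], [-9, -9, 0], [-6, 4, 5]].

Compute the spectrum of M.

-9, -9, 5

M is lower triangular, so its eigenvalues are the diagonal entries.
Diagonal: -9, -9, 5.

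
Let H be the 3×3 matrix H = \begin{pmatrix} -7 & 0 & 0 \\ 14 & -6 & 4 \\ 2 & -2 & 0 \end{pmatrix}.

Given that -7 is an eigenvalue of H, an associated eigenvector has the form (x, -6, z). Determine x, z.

1, -2

We need (H + 7I)v = 0.
H + 7I = [[0, 0, 0], [14, 1, 4], [2, -2, 7]].
Row 1: (0)·x + (0)·-6 + (0)·z = 0
Row 2: (14)·x + (1)·-6 + (4)·z = 0
Row 3: (2)·x + (-2)·-6 + (7)·z = 0
Solving gives x = 1, z = -2.
Check: H·(1, -6, -2) = (-7, 42, 14) = -7·(1, -6, -2).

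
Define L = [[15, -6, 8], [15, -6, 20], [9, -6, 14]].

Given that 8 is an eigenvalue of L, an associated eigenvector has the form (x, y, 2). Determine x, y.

2, 5

We need (L - 8I)v = 0.
L - 8I = [[7, -6, 8], [15, -14, 20], [9, -6, 6]].
Row 1: (7)·x + (-6)·y + (8)·2 = 0
Row 2: (15)·x + (-14)·y + (20)·2 = 0
Row 3: (9)·x + (-6)·y + (6)·2 = 0
Solving gives x = 2, y = 5.
Check: L·(2, 5, 2) = (16, 40, 16) = 8·(2, 5, 2).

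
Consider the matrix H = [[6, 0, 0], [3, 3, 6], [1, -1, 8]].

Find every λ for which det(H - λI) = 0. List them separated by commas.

5, 6, 6

The characteristic polynomial is p(s) = det(sI - H).
Expanding the 3×3 determinant: p(s) = s^3 - 17s^2 + 96s - 180.
Since p(5) = 0, s = 5 is a root.
Dividing by (s - 5) leaves s^2 - 12s + 36.
The quadratic factor is (s - 6)^2.
Eigenvalues: 5, 6, 6.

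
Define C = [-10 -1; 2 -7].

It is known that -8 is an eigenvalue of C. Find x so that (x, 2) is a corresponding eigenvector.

-1

We need (C + 8I)v = 0.
C + 8I = [[-2, -1], [2, 1]].
Row 1: (-2)·x + (-1)·2 = 0
Row 2: (2)·x + (1)·2 = 0
Solving gives x = -1.
Check: C·(-1, 2) = (8, -16) = -8·(-1, 2).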